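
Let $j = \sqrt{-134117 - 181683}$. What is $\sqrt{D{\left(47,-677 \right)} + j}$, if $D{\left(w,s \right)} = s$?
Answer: $\sqrt{-677 + 10 i \sqrt{3158}} \approx 10.071 + 27.9 i$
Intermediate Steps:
$j = 10 i \sqrt{3158}$ ($j = \sqrt{-315800} = 10 i \sqrt{3158} \approx 561.96 i$)
$\sqrt{D{\left(47,-677 \right)} + j} = \sqrt{-677 + 10 i \sqrt{3158}}$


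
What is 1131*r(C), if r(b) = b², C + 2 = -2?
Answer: 18096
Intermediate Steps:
C = -4 (C = -2 - 2 = -4)
1131*r(C) = 1131*(-4)² = 1131*16 = 18096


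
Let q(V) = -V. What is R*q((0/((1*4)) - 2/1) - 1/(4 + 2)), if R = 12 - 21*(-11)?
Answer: 1053/2 ≈ 526.50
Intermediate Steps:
R = 243 (R = 12 + 231 = 243)
R*q((0/((1*4)) - 2/1) - 1/(4 + 2)) = 243*(-((0/((1*4)) - 2/1) - 1/(4 + 2))) = 243*(-((0/4 - 2*1) - 1/6)) = 243*(-((0*(1/4) - 2) - 1*1/6)) = 243*(-((0 - 2) - 1/6)) = 243*(-(-2 - 1/6)) = 243*(-1*(-13/6)) = 243*(13/6) = 1053/2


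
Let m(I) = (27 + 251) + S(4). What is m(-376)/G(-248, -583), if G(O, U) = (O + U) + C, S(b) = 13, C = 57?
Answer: -97/258 ≈ -0.37597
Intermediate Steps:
G(O, U) = 57 + O + U (G(O, U) = (O + U) + 57 = 57 + O + U)
m(I) = 291 (m(I) = (27 + 251) + 13 = 278 + 13 = 291)
m(-376)/G(-248, -583) = 291/(57 - 248 - 583) = 291/(-774) = 291*(-1/774) = -97/258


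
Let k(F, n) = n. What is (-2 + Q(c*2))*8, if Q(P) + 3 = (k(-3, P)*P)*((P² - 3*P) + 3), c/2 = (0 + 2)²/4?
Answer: 856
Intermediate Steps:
c = 2 (c = 2*((0 + 2)²/4) = 2*(2²*(¼)) = 2*(4*(¼)) = 2*1 = 2)
Q(P) = -3 + P²*(3 + P² - 3*P) (Q(P) = -3 + (P*P)*((P² - 3*P) + 3) = -3 + P²*(3 + P² - 3*P))
(-2 + Q(c*2))*8 = (-2 + (-3 + (2*2)⁴ - 3*(2*2)³ + 3*(2*2)²))*8 = (-2 + (-3 + 4⁴ - 3*4³ + 3*4²))*8 = (-2 + (-3 + 256 - 3*64 + 3*16))*8 = (-2 + (-3 + 256 - 192 + 48))*8 = (-2 + 109)*8 = 107*8 = 856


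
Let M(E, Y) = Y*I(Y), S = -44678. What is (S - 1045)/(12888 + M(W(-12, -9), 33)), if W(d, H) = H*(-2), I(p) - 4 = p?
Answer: -15241/4703 ≈ -3.2407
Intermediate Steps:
I(p) = 4 + p
W(d, H) = -2*H
M(E, Y) = Y*(4 + Y)
(S - 1045)/(12888 + M(W(-12, -9), 33)) = (-44678 - 1045)/(12888 + 33*(4 + 33)) = -45723/(12888 + 33*37) = -45723/(12888 + 1221) = -45723/14109 = -45723*1/14109 = -15241/4703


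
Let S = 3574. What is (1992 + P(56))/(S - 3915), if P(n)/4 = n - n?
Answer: -1992/341 ≈ -5.8416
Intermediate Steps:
P(n) = 0 (P(n) = 4*(n - n) = 4*0 = 0)
(1992 + P(56))/(S - 3915) = (1992 + 0)/(3574 - 3915) = 1992/(-341) = 1992*(-1/341) = -1992/341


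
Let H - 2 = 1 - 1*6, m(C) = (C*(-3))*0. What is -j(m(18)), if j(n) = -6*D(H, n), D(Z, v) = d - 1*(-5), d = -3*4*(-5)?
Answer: 390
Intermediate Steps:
m(C) = 0 (m(C) = -3*C*0 = 0)
d = 60 (d = -12*(-5) = 60)
H = -3 (H = 2 + (1 - 1*6) = 2 + (1 - 6) = 2 - 5 = -3)
D(Z, v) = 65 (D(Z, v) = 60 - 1*(-5) = 60 + 5 = 65)
j(n) = -390 (j(n) = -6*65 = -390)
-j(m(18)) = -1*(-390) = 390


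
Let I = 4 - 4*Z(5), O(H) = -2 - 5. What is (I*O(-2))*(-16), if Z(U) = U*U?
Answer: -10752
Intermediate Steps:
Z(U) = U²
O(H) = -7
I = -96 (I = 4 - 4*5² = 4 - 4*25 = 4 - 100 = -96)
(I*O(-2))*(-16) = -96*(-7)*(-16) = 672*(-16) = -10752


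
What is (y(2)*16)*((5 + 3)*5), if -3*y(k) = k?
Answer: -1280/3 ≈ -426.67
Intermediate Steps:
y(k) = -k/3
(y(2)*16)*((5 + 3)*5) = (-⅓*2*16)*((5 + 3)*5) = (-⅔*16)*(8*5) = -32/3*40 = -1280/3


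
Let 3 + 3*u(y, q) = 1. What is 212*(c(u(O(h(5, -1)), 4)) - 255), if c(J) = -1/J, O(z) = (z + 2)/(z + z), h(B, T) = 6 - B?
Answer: -53742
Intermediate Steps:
O(z) = (2 + z)/(2*z) (O(z) = (2 + z)/((2*z)) = (2 + z)*(1/(2*z)) = (2 + z)/(2*z))
u(y, q) = -⅔ (u(y, q) = -1 + (⅓)*1 = -1 + ⅓ = -⅔)
212*(c(u(O(h(5, -1)), 4)) - 255) = 212*(-1/(-⅔) - 255) = 212*(-1*(-3/2) - 255) = 212*(3/2 - 255) = 212*(-507/2) = -53742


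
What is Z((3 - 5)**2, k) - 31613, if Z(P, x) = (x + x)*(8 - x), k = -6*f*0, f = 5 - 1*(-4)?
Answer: -31613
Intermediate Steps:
f = 9 (f = 5 + 4 = 9)
k = 0 (k = -6*9*0 = -54*0 = 0)
Z(P, x) = 2*x*(8 - x) (Z(P, x) = (2*x)*(8 - x) = 2*x*(8 - x))
Z((3 - 5)**2, k) - 31613 = 2*0*(8 - 1*0) - 31613 = 2*0*(8 + 0) - 31613 = 2*0*8 - 31613 = 0 - 31613 = -31613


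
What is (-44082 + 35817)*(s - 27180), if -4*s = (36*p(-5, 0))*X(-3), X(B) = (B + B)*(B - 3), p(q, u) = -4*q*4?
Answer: 438871500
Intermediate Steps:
p(q, u) = -16*q
X(B) = 2*B*(-3 + B) (X(B) = (2*B)*(-3 + B) = 2*B*(-3 + B))
s = -25920 (s = -36*(-16*(-5))*2*(-3)*(-3 - 3)/4 = -36*80*2*(-3)*(-6)/4 = -720*36 = -¼*103680 = -25920)
(-44082 + 35817)*(s - 27180) = (-44082 + 35817)*(-25920 - 27180) = -8265*(-53100) = 438871500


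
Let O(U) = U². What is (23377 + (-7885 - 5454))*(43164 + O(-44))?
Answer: 452713800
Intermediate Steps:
(23377 + (-7885 - 5454))*(43164 + O(-44)) = (23377 + (-7885 - 5454))*(43164 + (-44)²) = (23377 - 13339)*(43164 + 1936) = 10038*45100 = 452713800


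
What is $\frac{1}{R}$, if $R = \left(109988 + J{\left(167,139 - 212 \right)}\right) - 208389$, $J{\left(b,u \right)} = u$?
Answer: $- \frac{1}{98474} \approx -1.0155 \cdot 10^{-5}$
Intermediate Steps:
$R = -98474$ ($R = \left(109988 + \left(139 - 212\right)\right) - 208389 = \left(109988 - 73\right) - 208389 = 109915 - 208389 = -98474$)
$\frac{1}{R} = \frac{1}{-98474} = - \frac{1}{98474}$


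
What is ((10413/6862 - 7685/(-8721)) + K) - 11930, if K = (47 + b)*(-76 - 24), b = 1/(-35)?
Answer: -6964180374079/418904514 ≈ -16625.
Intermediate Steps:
b = -1/35 ≈ -0.028571
K = -32880/7 (K = (47 - 1/35)*(-76 - 24) = (1644/35)*(-100) = -32880/7 ≈ -4697.1)
((10413/6862 - 7685/(-8721)) + K) - 11930 = ((10413/6862 - 7685/(-8721)) - 32880/7) - 11930 = ((10413*(1/6862) - 7685*(-1/8721)) - 32880/7) - 11930 = ((10413/6862 + 7685/8721) - 32880/7) - 11930 = (143546243/59843502 - 32880/7) - 11930 = -1966649522059/418904514 - 11930 = -6964180374079/418904514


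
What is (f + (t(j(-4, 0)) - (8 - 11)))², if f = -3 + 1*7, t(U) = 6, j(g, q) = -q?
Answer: 169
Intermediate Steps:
f = 4 (f = -3 + 7 = 4)
(f + (t(j(-4, 0)) - (8 - 11)))² = (4 + (6 - (8 - 11)))² = (4 + (6 - 1*(-3)))² = (4 + (6 + 3))² = (4 + 9)² = 13² = 169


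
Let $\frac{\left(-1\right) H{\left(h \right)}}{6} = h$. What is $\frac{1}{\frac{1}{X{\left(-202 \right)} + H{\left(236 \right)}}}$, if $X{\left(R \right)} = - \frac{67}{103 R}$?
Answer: $- \frac{29461229}{20806} \approx -1416.0$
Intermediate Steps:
$X{\left(R \right)} = - \frac{67}{103 R}$ ($X{\left(R \right)} = - 67 \frac{1}{103 R} = - \frac{67}{103 R}$)
$H{\left(h \right)} = - 6 h$
$\frac{1}{\frac{1}{X{\left(-202 \right)} + H{\left(236 \right)}}} = \frac{1}{\frac{1}{- \frac{67}{103 \left(-202\right)} - 1416}} = \frac{1}{\frac{1}{\left(- \frac{67}{103}\right) \left(- \frac{1}{202}\right) - 1416}} = \frac{1}{\frac{1}{\frac{67}{20806} - 1416}} = \frac{1}{\frac{1}{- \frac{29461229}{20806}}} = \frac{1}{- \frac{20806}{29461229}} = - \frac{29461229}{20806}$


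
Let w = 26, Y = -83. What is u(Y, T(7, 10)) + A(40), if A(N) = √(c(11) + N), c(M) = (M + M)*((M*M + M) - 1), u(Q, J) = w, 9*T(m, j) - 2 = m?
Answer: 26 + √2922 ≈ 80.056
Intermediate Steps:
T(m, j) = 2/9 + m/9
u(Q, J) = 26
c(M) = 2*M*(-1 + M + M²) (c(M) = (2*M)*((M² + M) - 1) = (2*M)*((M + M²) - 1) = (2*M)*(-1 + M + M²) = 2*M*(-1 + M + M²))
A(N) = √(2882 + N) (A(N) = √(2*11*(-1 + 11 + 11²) + N) = √(2*11*(-1 + 11 + 121) + N) = √(2*11*131 + N) = √(2882 + N))
u(Y, T(7, 10)) + A(40) = 26 + √(2882 + 40) = 26 + √2922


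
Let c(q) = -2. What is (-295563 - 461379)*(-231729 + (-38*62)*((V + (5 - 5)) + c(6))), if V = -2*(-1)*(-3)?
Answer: 161138569902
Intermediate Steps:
V = -6 (V = 2*(-3) = -6)
(-295563 - 461379)*(-231729 + (-38*62)*((V + (5 - 5)) + c(6))) = (-295563 - 461379)*(-231729 + (-38*62)*((-6 + (5 - 5)) - 2)) = -756942*(-231729 - 2356*((-6 + 0) - 2)) = -756942*(-231729 - 2356*(-6 - 2)) = -756942*(-231729 - 2356*(-8)) = -756942*(-231729 + 18848) = -756942*(-212881) = 161138569902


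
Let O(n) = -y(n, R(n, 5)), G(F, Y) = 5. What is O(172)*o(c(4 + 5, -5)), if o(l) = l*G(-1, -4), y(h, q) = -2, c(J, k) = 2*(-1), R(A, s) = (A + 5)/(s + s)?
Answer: -20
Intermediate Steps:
R(A, s) = (5 + A)/(2*s) (R(A, s) = (5 + A)/((2*s)) = (5 + A)*(1/(2*s)) = (5 + A)/(2*s))
c(J, k) = -2
o(l) = 5*l (o(l) = l*5 = 5*l)
O(n) = 2 (O(n) = -1*(-2) = 2)
O(172)*o(c(4 + 5, -5)) = 2*(5*(-2)) = 2*(-10) = -20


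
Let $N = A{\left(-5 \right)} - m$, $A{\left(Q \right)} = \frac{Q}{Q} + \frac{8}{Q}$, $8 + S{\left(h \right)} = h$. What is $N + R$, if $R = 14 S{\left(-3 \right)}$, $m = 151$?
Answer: $- \frac{1528}{5} \approx -305.6$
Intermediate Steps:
$S{\left(h \right)} = -8 + h$
$A{\left(Q \right)} = 1 + \frac{8}{Q}$
$R = -154$ ($R = 14 \left(-8 - 3\right) = 14 \left(-11\right) = -154$)
$N = - \frac{758}{5}$ ($N = \frac{8 - 5}{-5} - 151 = \left(- \frac{1}{5}\right) 3 - 151 = - \frac{3}{5} - 151 = - \frac{758}{5} \approx -151.6$)
$N + R = - \frac{758}{5} - 154 = - \frac{1528}{5}$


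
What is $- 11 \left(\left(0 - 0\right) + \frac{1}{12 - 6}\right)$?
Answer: $- \frac{11}{6} \approx -1.8333$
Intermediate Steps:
$- 11 \left(\left(0 - 0\right) + \frac{1}{12 - 6}\right) = - 11 \left(\left(0 + 0\right) + \frac{1}{6}\right) = - 11 \left(0 + \frac{1}{6}\right) = \left(-11\right) \frac{1}{6} = - \frac{11}{6}$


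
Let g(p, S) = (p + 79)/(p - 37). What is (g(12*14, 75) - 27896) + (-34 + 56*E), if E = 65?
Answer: -3181743/131 ≈ -24288.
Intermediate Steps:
g(p, S) = (79 + p)/(-37 + p)
(g(12*14, 75) - 27896) + (-34 + 56*E) = ((79 + 12*14)/(-37 + 12*14) - 27896) + (-34 + 56*65) = ((79 + 168)/(-37 + 168) - 27896) + (-34 + 3640) = (247/131 - 27896) + 3606 = -3654129/131 + 3606 = -3181743/131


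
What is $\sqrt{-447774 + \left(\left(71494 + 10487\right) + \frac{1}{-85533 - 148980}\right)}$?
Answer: $\frac{i \sqrt{2235253202247170}}{78171} \approx 604.81 i$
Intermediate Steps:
$\sqrt{-447774 + \left(\left(71494 + 10487\right) + \frac{1}{-85533 - 148980}\right)} = \sqrt{-447774 + \left(81981 + \frac{1}{-234513}\right)} = \sqrt{-447774 + \left(81981 - \frac{1}{234513}\right)} = \sqrt{-447774 + \frac{19225610252}{234513}} = \sqrt{- \frac{85783213810}{234513}} = \frac{i \sqrt{2235253202247170}}{78171}$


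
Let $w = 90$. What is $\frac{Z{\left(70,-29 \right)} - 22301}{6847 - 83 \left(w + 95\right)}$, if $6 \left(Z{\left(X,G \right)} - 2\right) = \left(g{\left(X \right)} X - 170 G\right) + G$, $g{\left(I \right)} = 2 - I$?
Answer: $\frac{44551}{17016} \approx 2.6182$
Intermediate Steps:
$Z{\left(X,G \right)} = 2 - \frac{169 G}{6} + \frac{X \left(2 - X\right)}{6}$ ($Z{\left(X,G \right)} = 2 + \frac{\left(\left(2 - X\right) X - 170 G\right) + G}{6} = 2 + \frac{\left(X \left(2 - X\right) - 170 G\right) + G}{6} = 2 + \frac{\left(- 170 G + X \left(2 - X\right)\right) + G}{6} = 2 + \frac{- 169 G + X \left(2 - X\right)}{6} = 2 - \left(\frac{169 G}{6} - \frac{X \left(2 - X\right)}{6}\right) = 2 - \frac{169 G}{6} + \frac{X \left(2 - X\right)}{6}$)
$\frac{Z{\left(70,-29 \right)} - 22301}{6847 - 83 \left(w + 95\right)} = \frac{\left(2 - - \frac{4901}{6} - \frac{35 \left(-2 + 70\right)}{3}\right) - 22301}{6847 - 83 \left(90 + 95\right)} = \frac{\left(2 + \frac{4901}{6} - \frac{35}{3} \cdot 68\right) - 22301}{6847 - 15355} = \frac{\left(2 + \frac{4901}{6} - \frac{2380}{3}\right) - 22301}{6847 - 15355} = \frac{\frac{51}{2} - 22301}{-8508} = \left(- \frac{44551}{2}\right) \left(- \frac{1}{8508}\right) = \frac{44551}{17016}$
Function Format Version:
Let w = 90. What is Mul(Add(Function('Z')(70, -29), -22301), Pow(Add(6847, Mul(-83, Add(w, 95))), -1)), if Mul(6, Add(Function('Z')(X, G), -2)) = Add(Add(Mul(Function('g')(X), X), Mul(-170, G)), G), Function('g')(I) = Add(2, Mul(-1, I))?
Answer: Rational(44551, 17016) ≈ 2.6182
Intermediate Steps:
Function('Z')(X, G) = Add(2, Mul(Rational(-169, 6), G), Mul(Rational(1, 6), X, Add(2, Mul(-1, X)))) (Function('Z')(X, G) = Add(2, Mul(Rational(1, 6), Add(Add(Mul(Add(2, Mul(-1, X)), X), Mul(-170, G)), G))) = Add(2, Mul(Rational(1, 6), Add(Add(Mul(X, Add(2, Mul(-1, X))), Mul(-170, G)), G))) = Add(2, Mul(Rational(1, 6), Add(Add(Mul(-170, G), Mul(X, Add(2, Mul(-1, X)))), G))) = Add(2, Mul(Rational(1, 6), Add(Mul(-169, G), Mul(X, Add(2, Mul(-1, X)))))) = Add(2, Add(Mul(Rational(-169, 6), G), Mul(Rational(1, 6), X, Add(2, Mul(-1, X))))) = Add(2, Mul(Rational(-169, 6), G), Mul(Rational(1, 6), X, Add(2, Mul(-1, X)))))
Mul(Add(Function('Z')(70, -29), -22301), Pow(Add(6847, Mul(-83, Add(w, 95))), -1)) = Mul(Add(Add(2, Mul(Rational(-169, 6), -29), Mul(Rational(-1, 6), 70, Add(-2, 70))), -22301), Pow(Add(6847, Mul(-83, Add(90, 95))), -1)) = Mul(Add(Add(2, Rational(4901, 6), Mul(Rational(-1, 6), 70, 68)), -22301), Pow(Add(6847, Mul(-83, 185)), -1)) = Mul(Add(Add(2, Rational(4901, 6), Rational(-2380, 3)), -22301), Pow(Add(6847, -15355), -1)) = Mul(Add(Rational(51, 2), -22301), Pow(-8508, -1)) = Mul(Rational(-44551, 2), Rational(-1, 8508)) = Rational(44551, 17016)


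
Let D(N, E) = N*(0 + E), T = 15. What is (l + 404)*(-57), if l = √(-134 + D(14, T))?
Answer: -23028 - 114*√19 ≈ -23525.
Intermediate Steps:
D(N, E) = E*N (D(N, E) = N*E = E*N)
l = 2*√19 (l = √(-134 + 15*14) = √(-134 + 210) = √76 = 2*√19 ≈ 8.7178)
(l + 404)*(-57) = (2*√19 + 404)*(-57) = (404 + 2*√19)*(-57) = -23028 - 114*√19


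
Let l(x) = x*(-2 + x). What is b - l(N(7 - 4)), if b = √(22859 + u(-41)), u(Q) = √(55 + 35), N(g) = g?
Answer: -3 + √(22859 + 3*√10) ≈ 148.22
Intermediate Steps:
u(Q) = 3*√10 (u(Q) = √90 = 3*√10)
b = √(22859 + 3*√10) ≈ 151.22
b - l(N(7 - 4)) = √(22859 + 3*√10) - (7 - 4)*(-2 + (7 - 4)) = √(22859 + 3*√10) - 3*(-2 + 3) = √(22859 + 3*√10) - 3 = -3 + √(22859 + 3*√10)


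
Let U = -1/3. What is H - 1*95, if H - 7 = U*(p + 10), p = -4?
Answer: -90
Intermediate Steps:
U = -1/3 (U = -1*1/3 = -1/3 ≈ -0.33333)
H = 5 (H = 7 - (-4 + 10)/3 = 7 - 1/3*6 = 7 - 2 = 5)
H - 1*95 = 5 - 1*95 = 5 - 95 = -90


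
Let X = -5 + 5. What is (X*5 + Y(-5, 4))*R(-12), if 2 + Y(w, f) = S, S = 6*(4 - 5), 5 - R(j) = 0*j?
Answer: -40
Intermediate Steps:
R(j) = 5 (R(j) = 5 - 0*j = 5 - 1*0 = 5 + 0 = 5)
X = 0
S = -6 (S = 6*(-1) = -6)
Y(w, f) = -8 (Y(w, f) = -2 - 6 = -8)
(X*5 + Y(-5, 4))*R(-12) = (0*5 - 8)*5 = (0 - 8)*5 = -8*5 = -40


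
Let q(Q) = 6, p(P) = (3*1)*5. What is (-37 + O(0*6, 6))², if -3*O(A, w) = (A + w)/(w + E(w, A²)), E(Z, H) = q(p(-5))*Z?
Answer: 605284/441 ≈ 1372.5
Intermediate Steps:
p(P) = 15 (p(P) = 3*5 = 15)
E(Z, H) = 6*Z
O(A, w) = -(A + w)/(21*w) (O(A, w) = -(A + w)/(3*(w + 6*w)) = -(A + w)/(3*(7*w)) = -(A + w)*1/(7*w)/3 = -(A + w)/(21*w))
(-37 + O(0*6, 6))² = (-37 + (1/21)*(-0*6 - 1*6)/6)² = (-37 + (1/21)*(⅙)*(-1*0 - 6))² = (-37 + (1/21)*(⅙)*(0 - 6))² = (-37 + (1/21)*(⅙)*(-6))² = (-37 - 1/21)² = (-778/21)² = 605284/441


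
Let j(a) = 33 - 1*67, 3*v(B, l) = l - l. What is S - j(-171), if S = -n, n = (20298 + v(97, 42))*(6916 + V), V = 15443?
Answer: -453842948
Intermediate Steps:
v(B, l) = 0 (v(B, l) = (l - l)/3 = (⅓)*0 = 0)
j(a) = -34 (j(a) = 33 - 67 = -34)
n = 453842982 (n = (20298 + 0)*(6916 + 15443) = 20298*22359 = 453842982)
S = -453842982 (S = -1*453842982 = -453842982)
S - j(-171) = -453842982 - 1*(-34) = -453842982 + 34 = -453842948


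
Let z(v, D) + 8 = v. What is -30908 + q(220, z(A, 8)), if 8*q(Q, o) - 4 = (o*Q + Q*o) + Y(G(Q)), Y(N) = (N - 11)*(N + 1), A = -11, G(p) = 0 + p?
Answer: -209431/8 ≈ -26179.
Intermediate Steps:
G(p) = p
Y(N) = (1 + N)*(-11 + N) (Y(N) = (-11 + N)*(1 + N) = (1 + N)*(-11 + N))
z(v, D) = -8 + v
q(Q, o) = -7/8 - 5*Q/4 + Q²/8 + Q*o/4 (q(Q, o) = ½ + ((o*Q + Q*o) + (-11 + Q² - 10*Q))/8 = ½ + ((Q*o + Q*o) + (-11 + Q² - 10*Q))/8 = ½ + (2*Q*o + (-11 + Q² - 10*Q))/8 = ½ + (-11 + Q² - 10*Q + 2*Q*o)/8 = ½ + (-11/8 - 5*Q/4 + Q²/8 + Q*o/4) = -7/8 - 5*Q/4 + Q²/8 + Q*o/4)
-30908 + q(220, z(A, 8)) = -30908 + (-7/8 - 5/4*220 + (⅛)*220² + (¼)*220*(-8 - 11)) = -30908 + (-7/8 - 275 + (⅛)*48400 + (¼)*220*(-19)) = -30908 + (-7/8 - 275 + 6050 - 1045) = -30908 + 37833/8 = -209431/8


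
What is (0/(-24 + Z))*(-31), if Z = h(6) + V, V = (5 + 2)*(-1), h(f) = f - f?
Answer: 0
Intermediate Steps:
h(f) = 0
V = -7 (V = 7*(-1) = -7)
Z = -7 (Z = 0 - 7 = -7)
(0/(-24 + Z))*(-31) = (0/(-24 - 7))*(-31) = (0/(-31))*(-31) = -1/31*0*(-31) = 0*(-31) = 0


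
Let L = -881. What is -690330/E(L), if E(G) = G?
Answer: 690330/881 ≈ 783.58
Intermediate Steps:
-690330/E(L) = -690330/(-881) = -690330*(-1/881) = 690330/881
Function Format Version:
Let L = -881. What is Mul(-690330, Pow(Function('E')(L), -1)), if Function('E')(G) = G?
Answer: Rational(690330, 881) ≈ 783.58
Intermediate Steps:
Mul(-690330, Pow(Function('E')(L), -1)) = Mul(-690330, Pow(-881, -1)) = Mul(-690330, Rational(-1, 881)) = Rational(690330, 881)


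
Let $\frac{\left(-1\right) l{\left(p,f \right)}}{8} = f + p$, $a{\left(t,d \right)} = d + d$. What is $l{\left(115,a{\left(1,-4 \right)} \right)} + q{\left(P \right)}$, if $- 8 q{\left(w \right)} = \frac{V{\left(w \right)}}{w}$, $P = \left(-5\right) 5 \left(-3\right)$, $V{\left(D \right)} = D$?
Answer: $- \frac{6849}{8} \approx -856.13$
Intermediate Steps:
$P = 75$ ($P = \left(-25\right) \left(-3\right) = 75$)
$a{\left(t,d \right)} = 2 d$
$q{\left(w \right)} = - \frac{1}{8}$ ($q{\left(w \right)} = - \frac{w \frac{1}{w}}{8} = \left(- \frac{1}{8}\right) 1 = - \frac{1}{8}$)
$l{\left(p,f \right)} = - 8 f - 8 p$ ($l{\left(p,f \right)} = - 8 \left(f + p\right) = - 8 f - 8 p$)
$l{\left(115,a{\left(1,-4 \right)} \right)} + q{\left(P \right)} = \left(- 8 \cdot 2 \left(-4\right) - 920\right) - \frac{1}{8} = \left(\left(-8\right) \left(-8\right) - 920\right) - \frac{1}{8} = \left(64 - 920\right) - \frac{1}{8} = -856 - \frac{1}{8} = - \frac{6849}{8}$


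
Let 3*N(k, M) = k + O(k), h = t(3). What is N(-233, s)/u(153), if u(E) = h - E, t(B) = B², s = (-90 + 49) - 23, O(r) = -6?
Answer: 239/432 ≈ 0.55324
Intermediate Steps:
s = -64 (s = -41 - 23 = -64)
h = 9 (h = 3² = 9)
N(k, M) = -2 + k/3 (N(k, M) = (k - 6)/3 = (-6 + k)/3 = -2 + k/3)
u(E) = 9 - E
N(-233, s)/u(153) = (-2 + (⅓)*(-233))/(9 - 1*153) = (-2 - 233/3)/(9 - 153) = -239/3/(-144) = -239/3*(-1/144) = 239/432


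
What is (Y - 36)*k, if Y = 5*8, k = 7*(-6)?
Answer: -168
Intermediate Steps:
k = -42
Y = 40
(Y - 36)*k = (40 - 36)*(-42) = 4*(-42) = -168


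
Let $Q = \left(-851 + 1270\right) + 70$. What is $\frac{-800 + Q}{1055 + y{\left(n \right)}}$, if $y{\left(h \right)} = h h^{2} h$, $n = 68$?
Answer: $- \frac{311}{21382431} \approx -1.4545 \cdot 10^{-5}$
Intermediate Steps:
$Q = 489$ ($Q = 419 + 70 = 489$)
$y{\left(h \right)} = h^{4}$ ($y{\left(h \right)} = h^{3} h = h^{4}$)
$\frac{-800 + Q}{1055 + y{\left(n \right)}} = \frac{-800 + 489}{1055 + 68^{4}} = - \frac{311}{1055 + 21381376} = - \frac{311}{21382431}$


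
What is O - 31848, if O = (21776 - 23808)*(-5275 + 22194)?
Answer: -34411256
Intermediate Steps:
O = -34379408 (O = -2032*16919 = -34379408)
O - 31848 = -34379408 - 31848 = -34411256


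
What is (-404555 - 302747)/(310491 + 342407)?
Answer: -353651/326449 ≈ -1.0833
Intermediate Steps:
(-404555 - 302747)/(310491 + 342407) = -707302/652898 = -707302*1/652898 = -353651/326449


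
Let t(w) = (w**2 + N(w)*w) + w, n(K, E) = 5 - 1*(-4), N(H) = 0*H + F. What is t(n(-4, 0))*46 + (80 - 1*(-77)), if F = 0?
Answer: 4297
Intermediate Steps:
N(H) = 0 (N(H) = 0*H + 0 = 0 + 0 = 0)
n(K, E) = 9 (n(K, E) = 5 + 4 = 9)
t(w) = w + w**2 (t(w) = (w**2 + 0*w) + w = (w**2 + 0) + w = w**2 + w = w + w**2)
t(n(-4, 0))*46 + (80 - 1*(-77)) = (9*(1 + 9))*46 + (80 - 1*(-77)) = (9*10)*46 + (80 + 77) = 90*46 + 157 = 4140 + 157 = 4297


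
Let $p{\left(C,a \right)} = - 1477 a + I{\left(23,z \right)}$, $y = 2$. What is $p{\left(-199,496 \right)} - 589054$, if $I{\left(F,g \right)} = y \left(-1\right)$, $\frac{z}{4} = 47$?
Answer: $-1321648$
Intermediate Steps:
$z = 188$ ($z = 4 \cdot 47 = 188$)
$I{\left(F,g \right)} = -2$ ($I{\left(F,g \right)} = 2 \left(-1\right) = -2$)
$p{\left(C,a \right)} = -2 - 1477 a$ ($p{\left(C,a \right)} = - 1477 a - 2 = -2 - 1477 a$)
$p{\left(-199,496 \right)} - 589054 = \left(-2 - 732592\right) - 589054 = -732594 - 589054 = -1321648$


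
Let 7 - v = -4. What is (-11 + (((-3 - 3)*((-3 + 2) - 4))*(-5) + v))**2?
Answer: 22500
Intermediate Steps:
v = 11 (v = 7 - 1*(-4) = 7 + 4 = 11)
(-11 + (((-3 - 3)*((-3 + 2) - 4))*(-5) + v))**2 = (-11 + (((-3 - 3)*((-3 + 2) - 4))*(-5) + 11))**2 = (-11 + (-6*(-1 - 4)*(-5) + 11))**2 = (-11 + (-6*(-5)*(-5) + 11))**2 = (-11 + (30*(-5) + 11))**2 = (-11 + (-150 + 11))**2 = (-11 - 139)**2 = (-150)**2 = 22500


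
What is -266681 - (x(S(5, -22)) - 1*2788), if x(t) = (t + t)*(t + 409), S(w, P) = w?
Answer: -268033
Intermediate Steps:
x(t) = 2*t*(409 + t) (x(t) = (2*t)*(409 + t) = 2*t*(409 + t))
-266681 - (x(S(5, -22)) - 1*2788) = -266681 - (2*5*(409 + 5) - 1*2788) = -266681 - (2*5*414 - 2788) = -266681 - (4140 - 2788) = -266681 - 1*1352 = -266681 - 1352 = -268033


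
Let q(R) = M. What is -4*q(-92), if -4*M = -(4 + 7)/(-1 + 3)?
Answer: -11/2 ≈ -5.5000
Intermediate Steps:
M = 11/8 (M = -(-1)*(4 + 7)/(-1 + 3)/4 = -(-1)*11/2/4 = -(-1)*(½)*11/4 = -(-1)*11/(4*2) = -¼*(-11/2) = 11/8 ≈ 1.3750)
q(R) = 11/8
-4*q(-92) = -4*11/8 = -11/2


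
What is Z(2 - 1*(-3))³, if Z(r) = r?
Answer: 125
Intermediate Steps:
Z(2 - 1*(-3))³ = (2 - 1*(-3))³ = (2 + 3)³ = 5³ = 125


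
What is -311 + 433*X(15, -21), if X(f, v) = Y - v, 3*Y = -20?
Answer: 17686/3 ≈ 5895.3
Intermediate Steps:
Y = -20/3 (Y = (⅓)*(-20) = -20/3 ≈ -6.6667)
X(f, v) = -20/3 - v
-311 + 433*X(15, -21) = -311 + 433*(-20/3 - 1*(-21)) = -311 + 433*(-20/3 + 21) = -311 + 433*(43/3) = -311 + 18619/3 = 17686/3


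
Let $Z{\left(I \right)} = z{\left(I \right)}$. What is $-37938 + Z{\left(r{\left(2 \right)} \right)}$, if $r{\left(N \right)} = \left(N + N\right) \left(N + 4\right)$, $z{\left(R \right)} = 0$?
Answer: $-37938$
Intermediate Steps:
$r{\left(N \right)} = 2 N \left(4 + N\right)$
$Z{\left(I \right)} = 0$
$-37938 + Z{\left(r{\left(2 \right)} \right)} = -37938 + 0 = -37938$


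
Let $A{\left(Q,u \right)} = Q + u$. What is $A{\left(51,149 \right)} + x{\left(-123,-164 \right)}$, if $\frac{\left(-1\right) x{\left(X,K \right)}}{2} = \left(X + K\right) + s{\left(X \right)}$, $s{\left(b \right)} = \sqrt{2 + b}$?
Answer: $774 - 22 i \approx 774.0 - 22.0 i$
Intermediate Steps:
$x{\left(X,K \right)} = - 2 K - 2 X - 2 \sqrt{2 + X}$ ($x{\left(X,K \right)} = - 2 \left(\left(X + K\right) + \sqrt{2 + X}\right) = - 2 \left(\left(K + X\right) + \sqrt{2 + X}\right) = - 2 \left(K + X + \sqrt{2 + X}\right) = - 2 K - 2 X - 2 \sqrt{2 + X}$)
$A{\left(51,149 \right)} + x{\left(-123,-164 \right)} = \left(51 + 149\right) - \left(-574 + 2 \sqrt{2 - 123}\right) = 200 + \left(328 + 246 - 2 \sqrt{-121}\right) = 200 + \left(328 + 246 - 2 \cdot 11 i\right) = 200 + \left(328 + 246 - 22 i\right) = 200 + \left(574 - 22 i\right) = 774 - 22 i$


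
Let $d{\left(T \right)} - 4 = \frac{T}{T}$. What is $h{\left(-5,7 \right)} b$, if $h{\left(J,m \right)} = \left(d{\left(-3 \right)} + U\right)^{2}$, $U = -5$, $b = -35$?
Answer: $0$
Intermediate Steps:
$d{\left(T \right)} = 5$ ($d{\left(T \right)} = 4 + \frac{T}{T} = 4 + 1 = 5$)
$h{\left(J,m \right)} = 0$ ($h{\left(J,m \right)} = \left(5 - 5\right)^{2} = 0^{2} = 0$)
$h{\left(-5,7 \right)} b = 0 \left(-35\right) = 0$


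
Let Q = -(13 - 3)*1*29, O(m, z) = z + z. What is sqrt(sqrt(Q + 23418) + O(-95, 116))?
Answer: sqrt(232 + 14*sqrt(118)) ≈ 19.598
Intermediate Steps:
O(m, z) = 2*z
Q = -290 (Q = -10*1*29 = -10*29 = -1*290 = -290)
sqrt(sqrt(Q + 23418) + O(-95, 116)) = sqrt(sqrt(-290 + 23418) + 2*116) = sqrt(sqrt(23128) + 232) = sqrt(14*sqrt(118) + 232) = sqrt(232 + 14*sqrt(118))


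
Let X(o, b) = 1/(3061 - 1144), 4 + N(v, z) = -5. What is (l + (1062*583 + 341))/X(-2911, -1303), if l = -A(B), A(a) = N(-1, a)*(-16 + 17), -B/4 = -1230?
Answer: 1187573832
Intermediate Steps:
N(v, z) = -9 (N(v, z) = -4 - 5 = -9)
B = 4920 (B = -4*(-1230) = 4920)
X(o, b) = 1/1917
A(a) = -9 (A(a) = -9*(-16 + 17) = -9*1 = -9)
l = 9 (l = -1*(-9) = 9)
(l + (1062*583 + 341))/X(-2911, -1303) = (9 + (1062*583 + 341))/(1/1917) = (9 + (619146 + 341))*1917 = (9 + 619487)*1917 = 619496*1917 = 1187573832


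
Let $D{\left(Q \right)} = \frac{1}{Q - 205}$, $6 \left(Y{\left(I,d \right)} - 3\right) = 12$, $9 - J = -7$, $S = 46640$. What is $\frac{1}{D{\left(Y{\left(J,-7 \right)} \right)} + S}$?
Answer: $\frac{200}{9327999} \approx 2.1441 \cdot 10^{-5}$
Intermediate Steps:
$J = 16$ ($J = 9 - -7 = 9 + 7 = 16$)
$Y{\left(I,d \right)} = 5$ ($Y{\left(I,d \right)} = 3 + \frac{1}{6} \cdot 12 = 3 + 2 = 5$)
$D{\left(Q \right)} = \frac{1}{-205 + Q}$
$\frac{1}{D{\left(Y{\left(J,-7 \right)} \right)} + S} = \frac{1}{\frac{1}{-205 + 5} + 46640} = \frac{1}{\frac{1}{-200} + 46640} = \frac{1}{- \frac{1}{200} + 46640} = \frac{1}{\frac{9327999}{200}} = \frac{200}{9327999}$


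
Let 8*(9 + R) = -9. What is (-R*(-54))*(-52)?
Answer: 28431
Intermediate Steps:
R = -81/8 (R = -9 + (⅛)*(-9) = -9 - 9/8 = -81/8 ≈ -10.125)
(-R*(-54))*(-52) = (-1*(-81/8)*(-54))*(-52) = ((81/8)*(-54))*(-52) = -2187/4*(-52) = 28431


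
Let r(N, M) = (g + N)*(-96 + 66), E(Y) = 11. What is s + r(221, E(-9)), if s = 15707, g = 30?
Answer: 8177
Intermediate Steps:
r(N, M) = -900 - 30*N (r(N, M) = (30 + N)*(-96 + 66) = (30 + N)*(-30) = -900 - 30*N)
s + r(221, E(-9)) = 15707 + (-900 - 30*221) = 15707 + (-900 - 6630) = 15707 - 7530 = 8177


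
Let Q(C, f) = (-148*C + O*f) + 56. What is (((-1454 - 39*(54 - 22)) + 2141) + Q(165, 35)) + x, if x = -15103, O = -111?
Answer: -43913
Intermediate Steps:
Q(C, f) = 56 - 148*C - 111*f (Q(C, f) = (-148*C - 111*f) + 56 = 56 - 148*C - 111*f)
(((-1454 - 39*(54 - 22)) + 2141) + Q(165, 35)) + x = (((-1454 - 39*(54 - 22)) + 2141) + (56 - 148*165 - 111*35)) - 15103 = (((-1454 - 39*32) + 2141) + (56 - 24420 - 3885)) - 15103 = (((-1454 - 1248) + 2141) - 28249) - 15103 = ((-2702 + 2141) - 28249) - 15103 = (-561 - 28249) - 15103 = -28810 - 15103 = -43913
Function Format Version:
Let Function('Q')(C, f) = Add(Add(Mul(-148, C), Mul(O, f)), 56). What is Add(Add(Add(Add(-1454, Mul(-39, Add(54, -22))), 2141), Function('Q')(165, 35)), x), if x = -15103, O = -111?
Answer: -43913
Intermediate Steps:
Function('Q')(C, f) = Add(56, Mul(-148, C), Mul(-111, f)) (Function('Q')(C, f) = Add(Add(Mul(-148, C), Mul(-111, f)), 56) = Add(56, Mul(-148, C), Mul(-111, f)))
Add(Add(Add(Add(-1454, Mul(-39, Add(54, -22))), 2141), Function('Q')(165, 35)), x) = Add(Add(Add(Add(-1454, Mul(-39, Add(54, -22))), 2141), Add(56, Mul(-148, 165), Mul(-111, 35))), -15103) = Add(Add(Add(Add(-1454, Mul(-39, 32)), 2141), Add(56, -24420, -3885)), -15103) = Add(Add(Add(Add(-1454, -1248), 2141), -28249), -15103) = Add(Add(Add(-2702, 2141), -28249), -15103) = Add(Add(-561, -28249), -15103) = Add(-28810, -15103) = -43913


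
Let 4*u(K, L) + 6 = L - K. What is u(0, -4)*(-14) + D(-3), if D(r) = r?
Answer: 32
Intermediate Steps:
u(K, L) = -3/2 - K/4 + L/4 (u(K, L) = -3/2 + (L - K)/4 = -3/2 + (-K/4 + L/4) = -3/2 - K/4 + L/4)
u(0, -4)*(-14) + D(-3) = (-3/2 - ¼*0 + (¼)*(-4))*(-14) - 3 = (-3/2 + 0 - 1)*(-14) - 3 = -5/2*(-14) - 3 = 35 - 3 = 32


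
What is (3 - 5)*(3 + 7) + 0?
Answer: -20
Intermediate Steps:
(3 - 5)*(3 + 7) + 0 = -2*10 + 0 = -20 + 0 = -20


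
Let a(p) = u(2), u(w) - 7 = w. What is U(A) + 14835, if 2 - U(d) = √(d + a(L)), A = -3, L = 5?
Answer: 14837 - √6 ≈ 14835.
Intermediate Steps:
u(w) = 7 + w
a(p) = 9 (a(p) = 7 + 2 = 9)
U(d) = 2 - √(9 + d) (U(d) = 2 - √(d + 9) = 2 - √(9 + d))
U(A) + 14835 = (2 - √(9 - 3)) + 14835 = (2 - √6) + 14835 = 14837 - √6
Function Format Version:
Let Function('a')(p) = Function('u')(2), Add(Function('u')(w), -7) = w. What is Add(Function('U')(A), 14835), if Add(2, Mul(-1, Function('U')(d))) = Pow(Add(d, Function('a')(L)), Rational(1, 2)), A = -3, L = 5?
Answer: Add(14837, Mul(-1, Pow(6, Rational(1, 2)))) ≈ 14835.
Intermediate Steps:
Function('u')(w) = Add(7, w)
Function('a')(p) = 9 (Function('a')(p) = Add(7, 2) = 9)
Function('U')(d) = Add(2, Mul(-1, Pow(Add(9, d), Rational(1, 2)))) (Function('U')(d) = Add(2, Mul(-1, Pow(Add(d, 9), Rational(1, 2)))) = Add(2, Mul(-1, Pow(Add(9, d), Rational(1, 2)))))
Add(Function('U')(A), 14835) = Add(Add(2, Mul(-1, Pow(Add(9, -3), Rational(1, 2)))), 14835) = Add(Add(2, Mul(-1, Pow(6, Rational(1, 2)))), 14835) = Add(14837, Mul(-1, Pow(6, Rational(1, 2))))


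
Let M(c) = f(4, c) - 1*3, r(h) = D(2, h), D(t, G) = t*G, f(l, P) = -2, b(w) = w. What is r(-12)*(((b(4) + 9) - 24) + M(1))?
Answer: 384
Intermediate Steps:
D(t, G) = G*t
r(h) = 2*h (r(h) = h*2 = 2*h)
M(c) = -5 (M(c) = -2 - 1*3 = -2 - 3 = -5)
r(-12)*(((b(4) + 9) - 24) + M(1)) = (2*(-12))*(((4 + 9) - 24) - 5) = -24*((13 - 24) - 5) = -24*(-11 - 5) = -24*(-16) = 384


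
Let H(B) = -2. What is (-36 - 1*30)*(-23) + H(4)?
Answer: 1516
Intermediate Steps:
(-36 - 1*30)*(-23) + H(4) = (-36 - 1*30)*(-23) - 2 = (-36 - 30)*(-23) - 2 = -66*(-23) - 2 = 1518 - 2 = 1516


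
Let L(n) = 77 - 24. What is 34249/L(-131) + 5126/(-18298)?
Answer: 313208262/484897 ≈ 645.93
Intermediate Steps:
L(n) = 53
34249/L(-131) + 5126/(-18298) = 34249/53 + 5126/(-18298) = 34249*(1/53) + 5126*(-1/18298) = 34249/53 - 2563/9149 = 313208262/484897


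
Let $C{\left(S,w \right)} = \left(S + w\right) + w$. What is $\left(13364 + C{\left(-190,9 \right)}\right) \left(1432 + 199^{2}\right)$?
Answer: $541307336$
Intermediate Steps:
$C{\left(S,w \right)} = S + 2 w$
$\left(13364 + C{\left(-190,9 \right)}\right) \left(1432 + 199^{2}\right) = \left(13364 + \left(-190 + 2 \cdot 9\right)\right) \left(1432 + 199^{2}\right) = \left(13364 + \left(-190 + 18\right)\right) \left(1432 + 39601\right) = \left(13364 - 172\right) 41033 = 13192 \cdot 41033 = 541307336$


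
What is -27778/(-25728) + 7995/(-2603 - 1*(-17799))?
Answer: 78476231/48870336 ≈ 1.6058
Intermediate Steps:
-27778/(-25728) + 7995/(-2603 - 1*(-17799)) = -27778*(-1/25728) + 7995/(-2603 + 17799) = 13889/12864 + 7995/15196 = 78476231/48870336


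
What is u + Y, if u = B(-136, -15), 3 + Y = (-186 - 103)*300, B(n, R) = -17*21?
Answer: -87060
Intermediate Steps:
B(n, R) = -357
Y = -86703 (Y = -3 + (-186 - 103)*300 = -3 - 289*300 = -3 - 86700 = -86703)
u = -357
u + Y = -357 - 86703 = -87060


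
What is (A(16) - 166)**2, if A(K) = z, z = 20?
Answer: 21316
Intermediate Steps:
A(K) = 20
(A(16) - 166)**2 = (20 - 166)**2 = (-146)**2 = 21316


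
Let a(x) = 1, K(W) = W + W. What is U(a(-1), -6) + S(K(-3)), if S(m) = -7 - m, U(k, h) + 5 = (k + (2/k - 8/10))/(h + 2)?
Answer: -131/20 ≈ -6.5500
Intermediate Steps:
K(W) = 2*W
U(k, h) = -5 + (-4/5 + k + 2/k)/(2 + h) (U(k, h) = -5 + (k + (2/k - 8/10))/(h + 2) = -5 + (k + (2/k - 8*1/10))/(2 + h) = -5 + (k + (2/k - 4/5))/(2 + h) = -5 + (k + (-4/5 + 2/k))/(2 + h) = -5 + (-4/5 + k + 2/k)/(2 + h))
U(a(-1), -6) + S(K(-3)) = (2 + 1**2 - 54/5*1 - 5*(-6)*1)/(1*(2 - 6)) + (-7 - 2*(-3)) = 1*(2 + 1 - 54/5 + 30)/(-4) + (-7 - 1*(-6)) = 1*(-1/4)*(111/5) + (-7 + 6) = -111/20 - 1 = -131/20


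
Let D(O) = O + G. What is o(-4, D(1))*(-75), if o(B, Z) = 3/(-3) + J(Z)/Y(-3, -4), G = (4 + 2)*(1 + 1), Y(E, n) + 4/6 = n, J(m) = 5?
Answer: 2175/14 ≈ 155.36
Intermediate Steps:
Y(E, n) = -2/3 + n
G = 12 (G = 6*2 = 12)
D(O) = 12 + O (D(O) = O + 12 = 12 + O)
o(B, Z) = -29/14 (o(B, Z) = 3/(-3) + 5/(-2/3 - 4) = 3*(-1/3) + 5/(-14/3) = -1 + 5*(-3/14) = -1 - 15/14 = -29/14)
o(-4, D(1))*(-75) = -29/14*(-75) = 2175/14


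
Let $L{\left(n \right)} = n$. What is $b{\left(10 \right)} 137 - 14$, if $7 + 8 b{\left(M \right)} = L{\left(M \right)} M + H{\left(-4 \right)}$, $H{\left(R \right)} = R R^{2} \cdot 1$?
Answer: $\frac{3861}{8} \approx 482.63$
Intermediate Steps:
$H{\left(R \right)} = R^{3}$ ($H{\left(R \right)} = R^{3} \cdot 1 = R^{3}$)
$b{\left(M \right)} = - \frac{71}{8} + \frac{M^{2}}{8}$ ($b{\left(M \right)} = - \frac{7}{8} + \frac{M M + \left(-4\right)^{3}}{8} = - \frac{7}{8} + \frac{M^{2} - 64}{8} = - \frac{7}{8} + \frac{-64 + M^{2}}{8} = - \frac{7}{8} + \left(-8 + \frac{M^{2}}{8}\right) = - \frac{71}{8} + \frac{M^{2}}{8}$)
$b{\left(10 \right)} 137 - 14 = \left(- \frac{71}{8} + \frac{10^{2}}{8}\right) 137 - 14 = \left(- \frac{71}{8} + \frac{1}{8} \cdot 100\right) 137 - 14 = \left(- \frac{71}{8} + \frac{25}{2}\right) 137 - 14 = \frac{29}{8} \cdot 137 - 14 = \frac{3973}{8} - 14 = \frac{3861}{8}$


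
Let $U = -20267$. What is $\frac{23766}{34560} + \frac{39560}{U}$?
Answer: $- \frac{147588013}{116737920} \approx -1.2643$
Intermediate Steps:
$\frac{23766}{34560} + \frac{39560}{U} = \frac{23766}{34560} + \frac{39560}{-20267} = 23766 \cdot \frac{1}{34560} + 39560 \left(- \frac{1}{20267}\right) = \frac{3961}{5760} - \frac{39560}{20267} = - \frac{147588013}{116737920}$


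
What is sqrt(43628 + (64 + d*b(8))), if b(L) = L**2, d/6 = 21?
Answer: 2*sqrt(12939) ≈ 227.50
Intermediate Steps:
d = 126 (d = 6*21 = 126)
sqrt(43628 + (64 + d*b(8))) = sqrt(43628 + (64 + 126*8**2)) = sqrt(43628 + (64 + 126*64)) = sqrt(43628 + (64 + 8064)) = sqrt(43628 + 8128) = sqrt(51756) = 2*sqrt(12939)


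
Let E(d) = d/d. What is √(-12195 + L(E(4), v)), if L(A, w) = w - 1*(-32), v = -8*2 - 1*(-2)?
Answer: 3*I*√1353 ≈ 110.35*I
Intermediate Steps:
E(d) = 1
v = -14 (v = -16 + 2 = -14)
L(A, w) = 32 + w (L(A, w) = w + 32 = 32 + w)
√(-12195 + L(E(4), v)) = √(-12195 + (32 - 14)) = √(-12195 + 18) = √(-12177) = 3*I*√1353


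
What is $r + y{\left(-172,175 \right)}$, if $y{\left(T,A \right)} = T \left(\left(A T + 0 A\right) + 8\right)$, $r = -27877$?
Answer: $5147947$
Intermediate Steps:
$y{\left(T,A \right)} = T \left(8 + A T\right)$ ($y{\left(T,A \right)} = T \left(\left(A T + 0\right) + 8\right) = T \left(A T + 8\right) = T \left(8 + A T\right)$)
$r + y{\left(-172,175 \right)} = -27877 - 172 \left(8 + 175 \left(-172\right)\right) = -27877 - 172 \left(8 - 30100\right) = -27877 - -5175824 = -27877 + 5175824 = 5147947$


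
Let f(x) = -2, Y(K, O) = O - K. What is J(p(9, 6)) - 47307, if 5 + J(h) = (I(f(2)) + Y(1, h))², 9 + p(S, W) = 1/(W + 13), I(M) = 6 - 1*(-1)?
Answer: -17076496/361 ≈ -47303.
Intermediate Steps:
I(M) = 7 (I(M) = 6 + 1 = 7)
p(S, W) = -9 + 1/(13 + W) (p(S, W) = -9 + 1/(W + 13) = -9 + 1/(13 + W))
J(h) = -5 + (6 + h)² (J(h) = -5 + (7 + (h - 1*1))² = -5 + (7 + (h - 1))² = -5 + (7 + (-1 + h))² = -5 + (6 + h)²)
J(p(9, 6)) - 47307 = (-5 + (6 + (-116 - 9*6)/(13 + 6))²) - 47307 = (-5 + (6 + (-116 - 54)/19)²) - 47307 = (-5 + (6 + (1/19)*(-170))²) - 47307 = (-5 + (6 - 170/19)²) - 47307 = (-5 + (-56/19)²) - 47307 = (-5 + 3136/361) - 47307 = 1331/361 - 47307 = -17076496/361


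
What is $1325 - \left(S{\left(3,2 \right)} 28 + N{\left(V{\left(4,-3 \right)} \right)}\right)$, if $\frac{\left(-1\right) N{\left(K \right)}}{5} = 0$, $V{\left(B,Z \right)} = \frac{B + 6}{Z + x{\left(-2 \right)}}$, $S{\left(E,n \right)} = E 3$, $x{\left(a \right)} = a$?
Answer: $1073$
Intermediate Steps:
$S{\left(E,n \right)} = 3 E$
$V{\left(B,Z \right)} = \frac{6 + B}{-2 + Z}$ ($V{\left(B,Z \right)} = \frac{B + 6}{Z - 2} = \frac{6 + B}{-2 + Z}$)
$N{\left(K \right)} = 0$ ($N{\left(K \right)} = \left(-5\right) 0 = 0$)
$1325 - \left(S{\left(3,2 \right)} 28 + N{\left(V{\left(4,-3 \right)} \right)}\right) = 1325 - \left(3 \cdot 3 \cdot 28 + 0\right) = 1325 - \left(9 \cdot 28 + 0\right) = 1325 - \left(252 + 0\right) = 1325 - 252 = 1073$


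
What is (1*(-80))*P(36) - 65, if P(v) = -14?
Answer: 1055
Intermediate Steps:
(1*(-80))*P(36) - 65 = (1*(-80))*(-14) - 65 = -80*(-14) - 65 = 1120 - 65 = 1055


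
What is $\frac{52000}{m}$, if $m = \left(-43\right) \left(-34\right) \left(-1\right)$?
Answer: $- \frac{26000}{731} \approx -35.568$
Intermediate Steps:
$m = -1462$ ($m = 1462 \left(-1\right) = -1462$)
$\frac{52000}{m} = \frac{52000}{-1462} = 52000 \left(- \frac{1}{1462}\right) = - \frac{26000}{731}$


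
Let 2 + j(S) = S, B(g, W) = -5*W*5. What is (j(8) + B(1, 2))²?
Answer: 1936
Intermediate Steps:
B(g, W) = -25*W
j(S) = -2 + S
(j(8) + B(1, 2))² = ((-2 + 8) - 25*2)² = (6 - 50)² = (-44)² = 1936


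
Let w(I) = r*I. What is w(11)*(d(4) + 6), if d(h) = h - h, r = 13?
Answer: 858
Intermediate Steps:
d(h) = 0
w(I) = 13*I
w(11)*(d(4) + 6) = (13*11)*(0 + 6) = 143*6 = 858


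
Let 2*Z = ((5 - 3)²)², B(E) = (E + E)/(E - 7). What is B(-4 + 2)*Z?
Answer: 32/9 ≈ 3.5556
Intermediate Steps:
B(E) = 2*E/(-7 + E) (B(E) = (2*E)/(-7 + E) = 2*E/(-7 + E))
Z = 8 (Z = ((5 - 3)²)²/2 = (2²)²/2 = (½)*4² = (½)*16 = 8)
B(-4 + 2)*Z = (2*(-4 + 2)/(-7 + (-4 + 2)))*8 = (2*(-2)/(-7 - 2))*8 = (2*(-2)/(-9))*8 = (2*(-2)*(-⅑))*8 = (4/9)*8 = 32/9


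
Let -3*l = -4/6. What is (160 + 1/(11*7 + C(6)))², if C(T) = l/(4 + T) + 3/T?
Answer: 1246371288100/48678529 ≈ 25604.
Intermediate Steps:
l = 2/9 (l = -(-4)/(3*6) = -⅓*(-⅔) = 2/9 ≈ 0.22222)
C(T) = 3/T + 2/(9*(4 + T)) (C(T) = 2/(9*(4 + T)) + 3/T = 3/T + 2/(9*(4 + T)))
(160 + 1/(11*7 + C(6)))² = (160 + 1/(11*7 + (⅑)*(108 + 29*6)/(6*(4 + 6))))² = (160 + 1/(77 + (⅑)*(⅙)*(108 + 174)/10))² = (160 + 1/(77 + (⅑)*(⅙)*(⅒)*282))² = (160 + 1/(77 + 47/90))² = (160 + 1/(6977/90))² = (160 + 90/6977)² = (1116410/6977)² = 1246371288100/48678529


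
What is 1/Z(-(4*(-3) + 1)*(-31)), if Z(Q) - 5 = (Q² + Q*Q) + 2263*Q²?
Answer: 1/263376470 ≈ 3.7968e-9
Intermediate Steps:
Z(Q) = 5 + 2265*Q² (Z(Q) = 5 + ((Q² + Q*Q) + 2263*Q²) = 5 + ((Q² + Q²) + 2263*Q²) = 5 + (2*Q² + 2263*Q²) = 5 + 2265*Q²)
1/Z(-(4*(-3) + 1)*(-31)) = 1/(5 + 2265*(-(4*(-3) + 1)*(-31))²) = 1/(5 + 2265*(-(-12 + 1)*(-31))²) = 1/(5 + 2265*(-(-11)*(-31))²) = 1/(5 + 2265*(-1*341)²) = 1/(5 + 2265*(-341)²) = 1/(5 + 2265*116281) = 1/(5 + 263376465) = 1/263376470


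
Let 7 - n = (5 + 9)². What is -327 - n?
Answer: -138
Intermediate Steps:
n = -189 (n = 7 - (5 + 9)² = 7 - 1*14² = 7 - 1*196 = 7 - 196 = -189)
-327 - n = -327 - 1*(-189) = -327 + 189 = -138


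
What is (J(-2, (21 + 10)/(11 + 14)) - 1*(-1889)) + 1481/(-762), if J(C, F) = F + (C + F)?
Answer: 35957569/19050 ≈ 1887.5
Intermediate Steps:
J(C, F) = C + 2*F
(J(-2, (21 + 10)/(11 + 14)) - 1*(-1889)) + 1481/(-762) = ((-2 + 2*((21 + 10)/(11 + 14))) - 1*(-1889)) + 1481/(-762) = ((-2 + 2*(31/25)) + 1889) + 1481*(-1/762) = ((-2 + 2*(31*(1/25))) + 1889) - 1481/762 = ((-2 + 2*(31/25)) + 1889) - 1481/762 = ((-2 + 62/25) + 1889) - 1481/762 = (12/25 + 1889) - 1481/762 = 47237/25 - 1481/762 = 35957569/19050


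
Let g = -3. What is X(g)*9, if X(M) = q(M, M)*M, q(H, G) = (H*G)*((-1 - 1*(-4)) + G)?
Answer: 0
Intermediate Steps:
q(H, G) = G*H*(3 + G) (q(H, G) = (G*H)*((-1 + 4) + G) = (G*H)*(3 + G) = G*H*(3 + G))
X(M) = M³*(3 + M) (X(M) = (M*M*(3 + M))*M = (M²*(3 + M))*M = M³*(3 + M))
X(g)*9 = ((-3)³*(3 - 3))*9 = -27*0*9 = 0*9 = 0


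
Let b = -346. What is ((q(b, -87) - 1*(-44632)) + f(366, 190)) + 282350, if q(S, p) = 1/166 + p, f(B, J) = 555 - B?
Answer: 54295945/166 ≈ 3.2708e+5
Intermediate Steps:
q(S, p) = 1/166 + p
((q(b, -87) - 1*(-44632)) + f(366, 190)) + 282350 = (((1/166 - 87) - 1*(-44632)) + (555 - 1*366)) + 282350 = ((-14441/166 + 44632) + (555 - 366)) + 282350 = (7394471/166 + 189) + 282350 = 7425845/166 + 282350 = 54295945/166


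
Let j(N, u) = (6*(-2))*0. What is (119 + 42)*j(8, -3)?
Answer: 0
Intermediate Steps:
j(N, u) = 0 (j(N, u) = -12*0 = 0)
(119 + 42)*j(8, -3) = (119 + 42)*0 = 161*0 = 0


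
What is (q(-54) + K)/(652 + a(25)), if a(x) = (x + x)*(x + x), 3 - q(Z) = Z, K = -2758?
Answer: -2701/3152 ≈ -0.85692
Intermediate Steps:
q(Z) = 3 - Z
a(x) = 4*x² (a(x) = (2*x)*(2*x) = 4*x²)
(q(-54) + K)/(652 + a(25)) = ((3 - 1*(-54)) - 2758)/(652 + 4*25²) = ((3 + 54) - 2758)/(652 + 4*625) = (57 - 2758)/(652 + 2500) = -2701/3152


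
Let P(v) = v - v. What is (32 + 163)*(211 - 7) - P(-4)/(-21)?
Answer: 39780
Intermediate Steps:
P(v) = 0
(32 + 163)*(211 - 7) - P(-4)/(-21) = (32 + 163)*(211 - 7) - 0/(-21) = 195*204 - 0*(-1)/21 = 39780 - 1*0 = 39780 + 0 = 39780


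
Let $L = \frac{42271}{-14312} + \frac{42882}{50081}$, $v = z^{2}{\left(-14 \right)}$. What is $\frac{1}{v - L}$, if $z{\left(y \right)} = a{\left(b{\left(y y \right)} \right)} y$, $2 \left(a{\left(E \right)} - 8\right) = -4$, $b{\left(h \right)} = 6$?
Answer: $\frac{716759272}{5058956669999} \approx 0.00014168$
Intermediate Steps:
$a{\left(E \right)} = 6$ ($a{\left(E \right)} = 8 + \frac{1}{2} \left(-4\right) = 8 - 2 = 6$)
$z{\left(y \right)} = 6 y$
$v = 7056$ ($v = \left(6 \left(-14\right)\right)^{2} = \left(-84\right)^{2} = 7056$)
$L = - \frac{1503246767}{716759272}$ ($L = 42271 \left(- \frac{1}{14312}\right) + 42882 \cdot \frac{1}{50081} = - \frac{42271}{14312} + \frac{42882}{50081} = - \frac{1503246767}{716759272} \approx -2.0973$)
$\frac{1}{v - L} = \frac{1}{7056 - - \frac{1503246767}{716759272}} = \frac{1}{7056 + \frac{1503246767}{716759272}} = \frac{1}{\frac{5058956669999}{716759272}} = \frac{716759272}{5058956669999}$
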